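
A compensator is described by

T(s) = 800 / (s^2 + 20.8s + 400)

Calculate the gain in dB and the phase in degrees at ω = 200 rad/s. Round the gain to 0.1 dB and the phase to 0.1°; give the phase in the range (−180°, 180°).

-33.9 dB, -174.0°

At s = jω = j200:
quadratic: (j200)² + 20.8·j200 + 400 = -39600 + j4160 → |·| ≈ 39818, ∠ ≈ 174.00°
|T| = 800 / 39818 ≈ 0.020091
Gain = 20 log₁₀(0.020091) ≈ -33.94 dB
∠T = 0.00° − 174.00° = -174.00°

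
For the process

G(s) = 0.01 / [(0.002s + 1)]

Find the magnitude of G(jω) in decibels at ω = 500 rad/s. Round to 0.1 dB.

At ω = 500 rad/s:
pole (1 + j500·0.002) = 1 + j1 → |·| ≈ 1.4142, ∠ ≈ 45.00°
|G| = 0.01 · 1 / (1.4142) ≈ 0.0070711
Gain = 20 log₁₀(0.0070711) ≈ -43.01 dB

-43.0 dB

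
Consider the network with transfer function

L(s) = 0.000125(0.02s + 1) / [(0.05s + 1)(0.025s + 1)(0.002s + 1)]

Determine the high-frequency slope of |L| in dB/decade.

Each pole contributes −20 dB/decade at high frequency; each zero contributes +20 dB/decade.
Net: 1 zero(s) − 3 pole(s) → -40 dB/decade.

-40 dB/decade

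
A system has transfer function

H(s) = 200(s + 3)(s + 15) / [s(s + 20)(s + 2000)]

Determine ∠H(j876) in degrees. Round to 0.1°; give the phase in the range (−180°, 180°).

At s = jω = j876:
zero (s+3): 3 + j876 → |·| = √(3²+876²) = √767385 ≈ 876.01, ∠ = arctan(876/3) ≈ 89.80°
zero (s+15): 15 + j876 → |·| = √(15²+876²) = √767601 ≈ 876.13, ∠ = arctan(876/15) ≈ 89.02°
pole (s+20): 20 + j876 → |·| = √(20²+876²) = √767776 ≈ 876.23, ∠ = arctan(876/20) ≈ 88.69°
pole (s+2000): 2000 + j876 → |·| = √(2000²+876²) = √4767376 ≈ 2183.4, ∠ = arctan(876/2000) ≈ 23.65°
pole at origin: |s| = 876, ∠ = 90.00° (in denominator)
∠H = 178.82° − 202.34° = -23.52°

-23.5°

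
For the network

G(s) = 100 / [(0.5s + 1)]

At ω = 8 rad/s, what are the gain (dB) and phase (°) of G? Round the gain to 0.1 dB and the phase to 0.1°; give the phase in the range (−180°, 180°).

27.7 dB, -76.0°

At ω = 8 rad/s:
pole (1 + j8·0.5) = 1 + j4 → |·| ≈ 4.1231, ∠ ≈ 75.96°
|G| = 100 · 1 / (4.1231) ≈ 24.254
Gain = 20 log₁₀(24.254) ≈ 27.70 dB
∠G = (0°) − (75.96°) = -75.96°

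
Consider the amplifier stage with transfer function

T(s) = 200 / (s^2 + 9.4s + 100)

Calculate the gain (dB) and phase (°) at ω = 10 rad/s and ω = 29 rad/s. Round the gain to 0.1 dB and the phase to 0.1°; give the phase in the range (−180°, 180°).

At s = jω = j10:
quadratic: (j10)² + 9.4·j10 + 100 = 0 + j94 → |·| ≈ 94, ∠ ≈ 90.00°
|T| = 200 / 94 ≈ 2.1277
Gain = 20 log₁₀(2.1277) ≈ 6.56 dB
∠T = 0.00° − 90.00° = -90.00°

At s = jω = j29:
quadratic: (j29)² + 9.4·j29 + 100 = -741 + j272.6 → |·| ≈ 789.55, ∠ ≈ 159.80°
|T| = 200 / 789.55 ≈ 0.25331
Gain = 20 log₁₀(0.25331) ≈ -11.93 dB
∠T = 0.00° − 159.80° = -159.80°

ω = 10: 6.6 dB, -90.0°; ω = 29: -11.9 dB, -159.8°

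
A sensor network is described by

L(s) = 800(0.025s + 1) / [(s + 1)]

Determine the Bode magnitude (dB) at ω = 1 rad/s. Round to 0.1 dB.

55.1 dB

At ω = 1 rad/s:
zero (1 + j1·0.025) = 1 + j0.025 → |·| ≈ 1.0003, ∠ ≈ 1.43°
pole (1 + j1·1) = 1 + j1 → |·| ≈ 1.4142, ∠ ≈ 45.00°
|L| = 800 · 1.0003 / (1.4142) ≈ 565.86
Gain = 20 log₁₀(565.86) ≈ 55.05 dB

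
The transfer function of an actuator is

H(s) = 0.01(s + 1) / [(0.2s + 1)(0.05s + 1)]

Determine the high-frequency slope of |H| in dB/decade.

Each pole contributes −20 dB/decade at high frequency; each zero contributes +20 dB/decade.
Net: 1 zero(s) − 2 pole(s) → -20 dB/decade.

-20 dB/decade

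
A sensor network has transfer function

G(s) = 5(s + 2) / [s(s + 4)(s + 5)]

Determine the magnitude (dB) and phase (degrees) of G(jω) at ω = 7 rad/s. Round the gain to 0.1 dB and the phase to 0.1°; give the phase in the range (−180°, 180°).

At s = jω = j7:
zero (s+2): 2 + j7 → |·| = √(2²+7²) = √53 ≈ 7.2801, ∠ = arctan(7/2) ≈ 74.05°
pole (s+4): 4 + j7 → |·| = √(4²+7²) = √65 ≈ 8.0623, ∠ = arctan(7/4) ≈ 60.26°
pole (s+5): 5 + j7 → |·| = √(5²+7²) = √74 ≈ 8.6023, ∠ = arctan(7/5) ≈ 54.46°
pole at origin: |s| = 7, ∠ = 90.00° (in denominator)
|G| = 5 · 7.2801 / 485.48 ≈ 0.074978
Gain = 20 log₁₀(0.074978) ≈ -22.50 dB
∠G = 74.05° − 204.72° = -130.67°

-22.5 dB, -130.7°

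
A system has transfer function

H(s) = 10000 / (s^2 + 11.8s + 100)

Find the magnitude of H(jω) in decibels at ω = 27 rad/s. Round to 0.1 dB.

23.0 dB

At s = jω = j27:
quadratic: (j27)² + 11.8·j27 + 100 = -629 + j318.6 → |·| ≈ 705.09, ∠ ≈ 153.14°
|H| = 10000 / 705.09 ≈ 14.183
Gain = 20 log₁₀(14.183) ≈ 23.04 dB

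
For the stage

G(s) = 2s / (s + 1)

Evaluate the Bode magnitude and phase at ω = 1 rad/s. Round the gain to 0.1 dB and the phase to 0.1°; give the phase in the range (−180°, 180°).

3.0 dB, 45.0°

At s = jω = j1:
zero at origin: s = j1 → |·| = 1, ∠ = 90.00°
pole (s+1): 1 + j1 → |·| = √(1²+1²) = √2 ≈ 1.4142, ∠ = arctan(1/1) ≈ 45.00°
|G| = 2 · 1 / 1.4142 ≈ 1.4142
Gain = 20 log₁₀(1.4142) ≈ 3.01 dB
∠G = 90.00° − 45.00° = 45.00°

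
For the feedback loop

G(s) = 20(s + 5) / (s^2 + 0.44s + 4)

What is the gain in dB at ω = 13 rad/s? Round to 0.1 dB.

At s = jω = j13:
zero (s+5): 5 + j13 → |·| = √(5²+13²) = √194 ≈ 13.928, ∠ = arctan(13/5) ≈ 68.96°
quadratic: (j13)² + 0.44·j13 + 4 = -165 + j5.72 → |·| ≈ 165.1, ∠ ≈ 178.01°
|G| = 20 · 13.928 / 165.1 ≈ 1.6872
Gain = 20 log₁₀(1.6872) ≈ 4.54 dB

4.5 dB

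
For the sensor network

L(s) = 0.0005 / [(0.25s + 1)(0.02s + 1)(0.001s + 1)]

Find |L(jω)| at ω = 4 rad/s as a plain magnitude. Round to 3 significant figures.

0.000352

At ω = 4 rad/s:
pole (1 + j4·0.25) = 1 + j1 → |·| ≈ 1.4142, ∠ ≈ 45.00°
pole (1 + j4·0.02) = 1 + j0.08 → |·| ≈ 1.0032, ∠ ≈ 4.57°
pole (1 + j4·0.001) = 1 + j0.004 → |·| ≈ 1, ∠ ≈ 0.23°
|L| = 0.0005 · 1 / (1.4142 · 1.0032 · 1) ≈ 0.00035243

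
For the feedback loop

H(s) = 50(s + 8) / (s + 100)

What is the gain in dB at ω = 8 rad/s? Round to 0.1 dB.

At s = jω = j8:
zero (s+8): 8 + j8 → |·| = √(8²+8²) = √128 ≈ 11.314, ∠ = arctan(8/8) ≈ 45.00°
pole (s+100): 100 + j8 → |·| = √(100²+8²) = √10064 ≈ 100.32, ∠ = arctan(8/100) ≈ 4.57°
|H| = 50 · 11.314 / 100.32 ≈ 5.639
Gain = 20 log₁₀(5.639) ≈ 15.02 dB

15.0 dB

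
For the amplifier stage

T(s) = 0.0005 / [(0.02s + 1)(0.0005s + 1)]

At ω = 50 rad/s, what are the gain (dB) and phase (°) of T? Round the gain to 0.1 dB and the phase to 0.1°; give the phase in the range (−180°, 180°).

-69.0 dB, -46.4°

At ω = 50 rad/s:
pole (1 + j50·0.02) = 1 + j1 → |·| ≈ 1.4142, ∠ ≈ 45.00°
pole (1 + j50·0.0005) = 1 + j0.025 → |·| ≈ 1.0003, ∠ ≈ 1.43°
|T| = 0.0005 · 1 / (1.4142 · 1.0003) ≈ 0.00035345
Gain = 20 log₁₀(0.00035345) ≈ -69.03 dB
∠T = (0°) − (45.00° + 1.43°) = -46.43°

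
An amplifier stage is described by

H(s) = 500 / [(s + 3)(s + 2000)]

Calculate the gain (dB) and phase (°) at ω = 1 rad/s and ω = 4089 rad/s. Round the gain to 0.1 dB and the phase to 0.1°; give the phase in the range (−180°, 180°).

ω = 1: -22.0 dB, -18.5°; ω = 4089: -91.4 dB, -153.9°

At s = jω = j1:
pole (s+3): 3 + j1 → |·| = √(3²+1²) = √10 ≈ 3.1623, ∠ = arctan(1/3) ≈ 18.43°
pole (s+2000): 2000 + j1 → |·| = √(2000²+1²) = √4000001 ≈ 2000, ∠ = arctan(1/2000) ≈ 0.03°
|H| = 500 / 6324.6 ≈ 0.079056
Gain = 20 log₁₀(0.079056) ≈ -22.04 dB
∠H = 0.00° − 18.46° = -18.46°

At s = jω = j4089:
pole (s+3): 3 + j4089 → |·| = √(3²+4089²) = √16719930 ≈ 4089, ∠ = arctan(4089/3) ≈ 89.96°
pole (s+2000): 2000 + j4089 → |·| = √(2000²+4089²) = √20719921 ≈ 4551.9, ∠ = arctan(4089/2000) ≈ 63.94°
|H| = 500 / 1.8613e+07 ≈ 2.6863e-05
Gain = 20 log₁₀(2.6863e-05) ≈ -91.42 dB
∠H = 0.00° − 153.90° = -153.90°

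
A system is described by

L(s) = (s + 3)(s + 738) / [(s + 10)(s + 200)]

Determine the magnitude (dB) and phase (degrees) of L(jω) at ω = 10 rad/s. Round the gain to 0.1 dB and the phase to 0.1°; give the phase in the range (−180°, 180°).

8.7 dB, 26.2°

At s = jω = j10:
zero (s+3): 3 + j10 → |·| = √(3²+10²) = √109 ≈ 10.44, ∠ = arctan(10/3) ≈ 73.30°
zero (s+738): 738 + j10 → |·| = √(738²+10²) = √544744 ≈ 738.07, ∠ = arctan(10/738) ≈ 0.78°
pole (s+10): 10 + j10 → |·| = √(10²+10²) = √200 ≈ 14.142, ∠ = arctan(10/10) ≈ 45.00°
pole (s+200): 200 + j10 → |·| = √(200²+10²) = √40100 ≈ 200.25, ∠ = arctan(10/200) ≈ 2.86°
|L| = 1 · 7705.5 / 2831.9 ≈ 2.721
Gain = 20 log₁₀(2.721) ≈ 8.69 dB
∠L = 74.08° − 47.86° = 26.22°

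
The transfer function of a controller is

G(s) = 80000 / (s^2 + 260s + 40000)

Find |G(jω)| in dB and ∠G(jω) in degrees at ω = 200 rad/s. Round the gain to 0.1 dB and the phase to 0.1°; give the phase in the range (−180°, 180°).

At s = jω = j200:
quadratic: (j200)² + 260·j200 + 40000 = 0 + j52000 → |·| ≈ 52000, ∠ ≈ 90.00°
|G| = 80000 / 52000 ≈ 1.5385
Gain = 20 log₁₀(1.5385) ≈ 3.74 dB
∠G = 0.00° − 90.00° = -90.00°

3.7 dB, -90.0°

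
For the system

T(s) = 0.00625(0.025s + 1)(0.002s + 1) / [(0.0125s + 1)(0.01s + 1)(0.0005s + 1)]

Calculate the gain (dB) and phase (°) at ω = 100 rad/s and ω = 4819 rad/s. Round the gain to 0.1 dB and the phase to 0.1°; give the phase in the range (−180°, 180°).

At ω = 100 rad/s:
zero (1 + j100·0.025) = 1 + j2.5 → |·| ≈ 2.6926, ∠ ≈ 68.20°
zero (1 + j100·0.002) = 1 + j0.2 → |·| ≈ 1.0198, ∠ ≈ 11.31°
pole (1 + j100·0.0125) = 1 + j1.25 → |·| ≈ 1.6008, ∠ ≈ 51.34°
pole (1 + j100·0.01) = 1 + j1 → |·| ≈ 1.4142, ∠ ≈ 45.00°
pole (1 + j100·0.0005) = 1 + j0.05 → |·| ≈ 1.0012, ∠ ≈ 2.86°
|T| = 0.00625 · 2.6926 · 1.0198 / (1.6008 · 1.4142 · 1.0012) ≈ 0.0075718
Gain = 20 log₁₀(0.0075718) ≈ -42.42 dB
∠T = (68.20° + 11.31°) − (51.34° + 45.00° + 2.86°) = -19.69°

At ω = 4819 rad/s:
zero (1 + j4819·0.025) = 1 + j120.475 → |·| ≈ 120.48, ∠ ≈ 89.52°
zero (1 + j4819·0.002) = 1 + j9.638 → |·| ≈ 9.6897, ∠ ≈ 84.08°
pole (1 + j4819·0.0125) = 1 + j60.2375 → |·| ≈ 60.246, ∠ ≈ 89.05°
pole (1 + j4819·0.01) = 1 + j48.19 → |·| ≈ 48.2, ∠ ≈ 88.81°
pole (1 + j4819·0.0005) = 1 + j2.4095 → |·| ≈ 2.6088, ∠ ≈ 67.46°
|T| = 0.00625 · 120.48 · 9.6897 / (60.246 · 48.2 · 2.6088) ≈ 0.00096314
Gain = 20 log₁₀(0.00096314) ≈ -60.33 dB
∠T = (89.52° + 84.08°) − (89.05° + 88.81° + 67.46°) = -71.72°

ω = 100: -42.4 dB, -19.7°; ω = 4819: -60.3 dB, -71.7°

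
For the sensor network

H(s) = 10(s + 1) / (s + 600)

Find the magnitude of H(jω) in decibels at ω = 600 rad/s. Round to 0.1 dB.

At s = jω = j600:
zero (s+1): 1 + j600 → |·| = √(1²+600²) = √360001 ≈ 600, ∠ = arctan(600/1) ≈ 89.90°
pole (s+600): 600 + j600 → |·| = √(600²+600²) = √720000 ≈ 848.53, ∠ = arctan(600/600) ≈ 45.00°
|H| = 10 · 600 / 848.53 ≈ 7.0711
Gain = 20 log₁₀(7.0711) ≈ 16.99 dB

17.0 dB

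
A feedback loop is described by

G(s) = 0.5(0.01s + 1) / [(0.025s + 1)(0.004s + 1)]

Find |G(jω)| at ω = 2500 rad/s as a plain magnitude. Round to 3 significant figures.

At ω = 2500 rad/s:
zero (1 + j2500·0.01) = 1 + j25 → |·| ≈ 25.02, ∠ ≈ 87.71°
pole (1 + j2500·0.025) = 1 + j62.5 → |·| ≈ 62.508, ∠ ≈ 89.08°
pole (1 + j2500·0.004) = 1 + j10 → |·| ≈ 10.05, ∠ ≈ 84.29°
|G| = 0.5 · 25.02 / (62.508 · 10.05) ≈ 0.019914

0.0199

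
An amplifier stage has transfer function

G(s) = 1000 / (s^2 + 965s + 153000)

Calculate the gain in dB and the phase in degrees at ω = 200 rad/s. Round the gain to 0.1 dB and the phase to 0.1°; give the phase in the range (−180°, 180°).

Substitute s = j200:
Numerator: 1000 = 1000 + j0
Denominator: (j200)^2 + 965(j200) + 153000 = 113000 + j193000
|N| = √(1000² + 0²) ≈ 1000, ∠N ≈ 0.00°
|D| = √(113000² + 193000²) ≈ 2.2365e+05, ∠D ≈ 59.65°
|G| = 1000 / 2.2365e+05 ≈ 0.0044713
Gain = 20 log₁₀(0.0044713) ≈ -46.99 dB
∠G = 0.00° − 59.65° = -59.65°

-47.0 dB, -59.7°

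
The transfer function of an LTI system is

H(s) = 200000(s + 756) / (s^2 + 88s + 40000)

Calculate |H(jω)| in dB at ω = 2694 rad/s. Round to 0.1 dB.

At s = jω = j2694:
zero (s+756): 756 + j2694 → |·| = √(756²+2694²) = √7829172 ≈ 2798.1, ∠ = arctan(2694/756) ≈ 74.32°
quadratic: (j2694)² + 88·j2694 + 40000 = -7217636 + j237072 → |·| ≈ 7.2215e+06, ∠ ≈ 178.12°
|H| = 200000 · 2798.1 / 7.2215e+06 ≈ 77.494
Gain = 20 log₁₀(77.494) ≈ 37.79 dB

37.8 dB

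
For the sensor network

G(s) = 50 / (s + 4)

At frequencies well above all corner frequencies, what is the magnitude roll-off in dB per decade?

Each pole contributes −20 dB/decade at high frequency; each zero contributes +20 dB/decade.
Net: 0 zero(s) − 1 pole(s) → -20 dB/decade.

-20 dB/decade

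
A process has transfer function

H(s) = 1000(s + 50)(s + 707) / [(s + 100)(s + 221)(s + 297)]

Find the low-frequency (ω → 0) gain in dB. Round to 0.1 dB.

14.6 dB

H(0) = 1000·50·707 / (100·221·297) ≈ 5.3857
20 log₁₀(5.3857) ≈ 14.62 dB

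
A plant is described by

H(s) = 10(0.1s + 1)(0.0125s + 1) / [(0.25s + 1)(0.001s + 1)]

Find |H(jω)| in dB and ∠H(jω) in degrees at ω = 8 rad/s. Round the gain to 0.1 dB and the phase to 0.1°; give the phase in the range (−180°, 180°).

At ω = 8 rad/s:
zero (1 + j8·0.1) = 1 + j0.8 → |·| ≈ 1.2806, ∠ ≈ 38.66°
zero (1 + j8·0.0125) = 1 + j0.1 → |·| ≈ 1.005, ∠ ≈ 5.71°
pole (1 + j8·0.25) = 1 + j2 → |·| ≈ 2.2361, ∠ ≈ 63.43°
pole (1 + j8·0.001) = 1 + j0.008 → |·| ≈ 1, ∠ ≈ 0.46°
|H| = 10 · 1.2806 · 1.005 / (2.2361 · 1) ≈ 5.7556
Gain = 20 log₁₀(5.7556) ≈ 15.20 dB
∠H = (38.66° + 5.71°) − (63.43° + 0.46°) = -19.52°

15.2 dB, -19.5°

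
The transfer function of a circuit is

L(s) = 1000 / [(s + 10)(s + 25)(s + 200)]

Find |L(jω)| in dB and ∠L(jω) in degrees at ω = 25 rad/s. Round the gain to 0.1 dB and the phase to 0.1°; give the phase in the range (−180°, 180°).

At s = jω = j25:
pole (s+10): 10 + j25 → |·| = √(10²+25²) = √725 ≈ 26.926, ∠ = arctan(25/10) ≈ 68.20°
pole (s+25): 25 + j25 → |·| = √(25²+25²) = √1250 ≈ 35.355, ∠ = arctan(25/25) ≈ 45.00°
pole (s+200): 200 + j25 → |·| = √(200²+25²) = √40625 ≈ 201.56, ∠ = arctan(25/200) ≈ 7.13°
|L| = 1000 / 1.9188e+05 ≈ 0.0052116
Gain = 20 log₁₀(0.0052116) ≈ -45.66 dB
∠L = 0.00° − 120.33° = -120.33°

-45.7 dB, -120.3°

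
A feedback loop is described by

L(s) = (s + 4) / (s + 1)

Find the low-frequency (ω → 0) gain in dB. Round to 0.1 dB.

12.0 dB

L(0) = 4 / 1 = 4
20 log₁₀(4) ≈ 12.04 dB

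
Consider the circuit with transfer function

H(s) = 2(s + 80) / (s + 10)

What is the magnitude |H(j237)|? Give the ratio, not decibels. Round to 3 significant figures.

2.11

At s = jω = j237:
zero (s+80): 80 + j237 → |·| = √(80²+237²) = √62569 ≈ 250.14, ∠ = arctan(237/80) ≈ 71.35°
pole (s+10): 10 + j237 → |·| = √(10²+237²) = √56269 ≈ 237.21, ∠ = arctan(237/10) ≈ 87.58°
|H| = 2 · 250.14 / 237.21 ≈ 2.109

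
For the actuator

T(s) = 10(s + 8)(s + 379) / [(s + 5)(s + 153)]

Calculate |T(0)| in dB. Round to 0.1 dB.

T(0) = 10·8·379 / (5·153) ≈ 39.634
20 log₁₀(39.634) ≈ 31.96 dB

32.0 dB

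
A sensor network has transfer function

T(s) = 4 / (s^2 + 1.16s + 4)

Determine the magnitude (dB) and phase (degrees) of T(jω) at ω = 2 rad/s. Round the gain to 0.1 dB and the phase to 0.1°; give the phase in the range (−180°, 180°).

At s = jω = j2:
quadratic: (j2)² + 1.16·j2 + 4 = 0 + j2.32 → |·| ≈ 2.32, ∠ ≈ 90.00°
|T| = 4 / 2.32 ≈ 1.7241
Gain = 20 log₁₀(1.7241) ≈ 4.73 dB
∠T = 0.00° − 90.00° = -90.00°

4.7 dB, -90.0°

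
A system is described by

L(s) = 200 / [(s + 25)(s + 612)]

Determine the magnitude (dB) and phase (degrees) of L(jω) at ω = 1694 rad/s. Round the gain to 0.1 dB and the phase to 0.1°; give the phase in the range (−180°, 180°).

At s = jω = j1694:
pole (s+25): 25 + j1694 → |·| = √(25²+1694²) = √2870261 ≈ 1694.2, ∠ = arctan(1694/25) ≈ 89.15°
pole (s+612): 612 + j1694 → |·| = √(612²+1694²) = √3244180 ≈ 1801.2, ∠ = arctan(1694/612) ≈ 70.14°
|L| = 200 / 3.0516e+06 ≈ 6.5539e-05
Gain = 20 log₁₀(6.5539e-05) ≈ -83.67 dB
∠L = 0.00° − 159.29° = -159.29°

-83.7 dB, -159.3°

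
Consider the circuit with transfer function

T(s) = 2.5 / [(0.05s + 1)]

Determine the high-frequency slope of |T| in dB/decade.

-20 dB/decade

Each pole contributes −20 dB/decade at high frequency; each zero contributes +20 dB/decade.
Net: 0 zero(s) − 1 pole(s) → -20 dB/decade.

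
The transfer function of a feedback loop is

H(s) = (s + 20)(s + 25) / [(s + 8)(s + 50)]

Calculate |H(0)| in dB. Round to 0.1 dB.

1.9 dB

H(0) = 1·20·25 / (8·50) = 1.25
20 log₁₀(1.25) ≈ 1.94 dB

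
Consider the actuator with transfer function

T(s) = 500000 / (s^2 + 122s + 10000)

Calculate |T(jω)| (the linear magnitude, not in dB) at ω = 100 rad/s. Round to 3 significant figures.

41.0

At s = jω = j100:
quadratic: (j100)² + 122·j100 + 10000 = 0 + j12200 → |·| ≈ 12200, ∠ ≈ 90.00°
|T| = 500000 / 12200 ≈ 40.984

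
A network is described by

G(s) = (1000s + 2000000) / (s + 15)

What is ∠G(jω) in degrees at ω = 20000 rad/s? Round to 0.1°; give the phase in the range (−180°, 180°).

Substitute s = j20000:
Numerator: 1000(j20000) + 2000000 = 2000000 + j20000000
Denominator: (j20000) + 15 = 15 + j20000
|N| = √(2000000² + 20000000²) ≈ 2.01e+07, ∠N ≈ 84.29°
|D| = √(15² + 20000²) ≈ 20000, ∠D ≈ 89.96°
∠G = 84.29° − 89.96° = -5.67°

-5.7°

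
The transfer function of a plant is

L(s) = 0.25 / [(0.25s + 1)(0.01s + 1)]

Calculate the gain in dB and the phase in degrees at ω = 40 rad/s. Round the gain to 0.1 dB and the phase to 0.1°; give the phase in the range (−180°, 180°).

-32.7 dB, -106.1°

At ω = 40 rad/s:
pole (1 + j40·0.25) = 1 + j10 → |·| ≈ 10.05, ∠ ≈ 84.29°
pole (1 + j40·0.01) = 1 + j0.4 → |·| ≈ 1.077, ∠ ≈ 21.80°
|L| = 0.25 · 1 / (10.05 · 1.077) ≈ 0.023097
Gain = 20 log₁₀(0.023097) ≈ -32.73 dB
∠L = (0°) − (84.29° + 21.80°) = -106.09°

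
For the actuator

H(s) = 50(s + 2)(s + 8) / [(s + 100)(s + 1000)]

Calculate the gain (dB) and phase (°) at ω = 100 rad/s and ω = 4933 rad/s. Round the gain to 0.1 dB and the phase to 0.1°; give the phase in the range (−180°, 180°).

ω = 100: 11.0 dB, 123.6°; ω = 4933: 33.8 dB, 12.5°

At s = jω = j100:
zero (s+2): 2 + j100 → |·| = √(2²+100²) = √10004 ≈ 100.02, ∠ = arctan(100/2) ≈ 88.85°
zero (s+8): 8 + j100 → |·| = √(8²+100²) = √10064 ≈ 100.32, ∠ = arctan(100/8) ≈ 85.43°
pole (s+100): 100 + j100 → |·| = √(100²+100²) = √20000 ≈ 141.42, ∠ = arctan(100/100) ≈ 45.00°
pole (s+1000): 1000 + j100 → |·| = √(1000²+100²) = √1010000 ≈ 1005, ∠ = arctan(100/1000) ≈ 5.71°
|H| = 50 · 10034 / 1.4213e+05 ≈ 3.5299
Gain = 20 log₁₀(3.5299) ≈ 10.96 dB
∠H = 174.28° − 50.71° = 123.57°

At s = jω = j4933:
zero (s+2): 2 + j4933 → |·| = √(2²+4933²) = √24334493 ≈ 4933, ∠ = arctan(4933/2) ≈ 89.98°
zero (s+8): 8 + j4933 → |·| = √(8²+4933²) = √24334553 ≈ 4933, ∠ = arctan(4933/8) ≈ 89.91°
pole (s+100): 100 + j4933 → |·| = √(100²+4933²) = √24344489 ≈ 4934, ∠ = arctan(4933/100) ≈ 88.84°
pole (s+1000): 1000 + j4933 → |·| = √(1000²+4933²) = √25334489 ≈ 5033.3, ∠ = arctan(4933/1000) ≈ 78.54°
|H| = 50 · 2.4334e+07 / 2.4834e+07 ≈ 48.993
Gain = 20 log₁₀(48.993) ≈ 33.80 dB
∠H = 179.89° − 167.38° = 12.51°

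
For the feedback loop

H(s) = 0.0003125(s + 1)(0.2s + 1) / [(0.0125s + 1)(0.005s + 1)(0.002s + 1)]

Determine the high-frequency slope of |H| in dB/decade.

-20 dB/decade

Each pole contributes −20 dB/decade at high frequency; each zero contributes +20 dB/decade.
Net: 2 zero(s) − 3 pole(s) → -20 dB/decade.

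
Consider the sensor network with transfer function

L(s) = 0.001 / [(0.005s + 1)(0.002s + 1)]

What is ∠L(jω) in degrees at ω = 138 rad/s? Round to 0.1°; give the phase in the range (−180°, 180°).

At ω = 138 rad/s:
pole (1 + j138·0.005) = 1 + j0.69 → |·| ≈ 1.2149, ∠ ≈ 34.61°
pole (1 + j138·0.002) = 1 + j0.276 → |·| ≈ 1.0374, ∠ ≈ 15.43°
∠L = (0°) − (34.61° + 15.43°) = -50.04°

-50.0°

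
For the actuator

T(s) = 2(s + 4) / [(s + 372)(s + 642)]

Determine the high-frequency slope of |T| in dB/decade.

-20 dB/decade

Each pole contributes −20 dB/decade at high frequency; each zero contributes +20 dB/decade.
Net: 1 zero(s) − 2 pole(s) → -20 dB/decade.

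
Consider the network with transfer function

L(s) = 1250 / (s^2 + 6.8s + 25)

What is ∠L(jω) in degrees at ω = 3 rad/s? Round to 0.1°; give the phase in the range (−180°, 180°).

At s = jω = j3:
quadratic: (j3)² + 6.8·j3 + 25 = 16 + j20.4 → |·| ≈ 25.926, ∠ ≈ 51.89°
∠L = 0.00° − 51.89° = -51.89°

-51.9°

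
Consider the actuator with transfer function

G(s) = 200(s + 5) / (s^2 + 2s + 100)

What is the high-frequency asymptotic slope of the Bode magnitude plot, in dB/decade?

Each pole contributes −20 dB/decade at high frequency; each zero contributes +20 dB/decade.
Net: 1 zero(s) − 2 pole(s) → -20 dB/decade.

-20 dB/decade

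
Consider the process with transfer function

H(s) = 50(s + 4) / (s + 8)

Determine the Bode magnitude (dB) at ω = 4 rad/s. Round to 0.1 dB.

At s = jω = j4:
zero (s+4): 4 + j4 → |·| = √(4²+4²) = √32 ≈ 5.6569, ∠ = arctan(4/4) ≈ 45.00°
pole (s+8): 8 + j4 → |·| = √(8²+4²) = √80 ≈ 8.9443, ∠ = arctan(4/8) ≈ 26.57°
|H| = 50 · 5.6569 / 8.9443 ≈ 31.623
Gain = 20 log₁₀(31.623) ≈ 30.00 dB

30.0 dB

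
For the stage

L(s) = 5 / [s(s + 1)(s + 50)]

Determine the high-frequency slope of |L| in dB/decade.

-60 dB/decade

Each pole contributes −20 dB/decade at high frequency; each zero contributes +20 dB/decade.
Net: 0 zero(s) − 3 pole(s) → -60 dB/decade.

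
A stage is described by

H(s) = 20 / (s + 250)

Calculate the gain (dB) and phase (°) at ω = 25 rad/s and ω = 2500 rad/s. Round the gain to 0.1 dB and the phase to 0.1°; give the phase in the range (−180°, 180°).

At s = jω = j25:
pole (s+250): 250 + j25 → |·| = √(250²+25²) = √63125 ≈ 251.25, ∠ = arctan(25/250) ≈ 5.71°
|H| = 20 / 251.25 ≈ 0.079602
Gain = 20 log₁₀(0.079602) ≈ -21.98 dB
∠H = 0.00° − 5.71° = -5.71°

At s = jω = j2500:
pole (s+250): 250 + j2500 → |·| = √(250²+2500²) = √6312500 ≈ 2512.5, ∠ = arctan(2500/250) ≈ 84.29°
|H| = 20 / 2512.5 ≈ 0.0079602
Gain = 20 log₁₀(0.0079602) ≈ -41.98 dB
∠H = 0.00° − 84.29° = -84.29°

ω = 25: -22.0 dB, -5.7°; ω = 2500: -42.0 dB, -84.3°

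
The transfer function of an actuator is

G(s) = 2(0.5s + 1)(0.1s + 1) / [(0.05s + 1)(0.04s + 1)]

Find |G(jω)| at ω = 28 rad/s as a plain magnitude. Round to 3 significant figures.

32.3

At ω = 28 rad/s:
zero (1 + j28·0.5) = 1 + j14 → |·| ≈ 14.036, ∠ ≈ 85.91°
zero (1 + j28·0.1) = 1 + j2.8 → |·| ≈ 2.9732, ∠ ≈ 70.35°
pole (1 + j28·0.05) = 1 + j1.4 → |·| ≈ 1.7205, ∠ ≈ 54.46°
pole (1 + j28·0.04) = 1 + j1.12 → |·| ≈ 1.5015, ∠ ≈ 48.24°
|G| = 2 · 14.036 · 2.9732 / (1.7205 · 1.5015) ≈ 32.309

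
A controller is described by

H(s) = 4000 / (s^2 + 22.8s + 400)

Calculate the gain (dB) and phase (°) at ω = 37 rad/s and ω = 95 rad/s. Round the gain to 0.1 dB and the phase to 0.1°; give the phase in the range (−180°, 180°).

ω = 37: 9.9 dB, -139.0°; ω = 95: -6.9 dB, -165.9°

At s = jω = j37:
quadratic: (j37)² + 22.8·j37 + 400 = -969 + j843.6 → |·| ≈ 1284.8, ∠ ≈ 138.96°
|H| = 4000 / 1284.8 ≈ 3.1133
Gain = 20 log₁₀(3.1133) ≈ 9.86 dB
∠H = 0.00° − 138.96° = -138.96°

At s = jω = j95:
quadratic: (j95)² + 22.8·j95 + 400 = -8625 + j2166 → |·| ≈ 8892.8, ∠ ≈ 165.90°
|H| = 4000 / 8892.8 ≈ 0.4498
Gain = 20 log₁₀(0.4498) ≈ -6.94 dB
∠H = 0.00° − 165.90° = -165.90°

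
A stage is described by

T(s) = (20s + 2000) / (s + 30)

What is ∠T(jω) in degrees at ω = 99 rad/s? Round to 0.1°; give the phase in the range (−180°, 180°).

Substitute s = j99:
Numerator: 20(j99) + 2000 = 2000 + j1980
Denominator: (j99) + 30 = 30 + j99
|N| = √(2000² + 1980²) ≈ 2814.3, ∠N ≈ 44.71°
|D| = √(30² + 99²) ≈ 103.45, ∠D ≈ 73.14°
∠T = 44.71° − 73.14° = -28.43°

-28.4°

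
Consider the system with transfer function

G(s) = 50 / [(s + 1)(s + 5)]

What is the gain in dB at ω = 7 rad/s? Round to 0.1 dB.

At s = jω = j7:
pole (s+1): 1 + j7 → |·| = √(1²+7²) = √50 ≈ 7.0711, ∠ = arctan(7/1) ≈ 81.87°
pole (s+5): 5 + j7 → |·| = √(5²+7²) = √74 ≈ 8.6023, ∠ = arctan(7/5) ≈ 54.46°
|G| = 50 / 60.828 ≈ 0.82199
Gain = 20 log₁₀(0.82199) ≈ -1.70 dB

-1.7 dB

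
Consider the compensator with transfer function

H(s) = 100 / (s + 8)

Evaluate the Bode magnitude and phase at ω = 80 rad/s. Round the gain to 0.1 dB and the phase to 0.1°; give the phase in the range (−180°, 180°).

1.9 dB, -84.3°

Substitute s = j80:
Numerator: 100 = 100 + j0
Denominator: (j80) + 8 = 8 + j80
|N| = √(100² + 0²) ≈ 100, ∠N ≈ 0.00°
|D| = √(8² + 80²) ≈ 80.399, ∠D ≈ 84.29°
|H| = 100 / 80.399 ≈ 1.2438
Gain = 20 log₁₀(1.2438) ≈ 1.90 dB
∠H = 0.00° − 84.29° = -84.29°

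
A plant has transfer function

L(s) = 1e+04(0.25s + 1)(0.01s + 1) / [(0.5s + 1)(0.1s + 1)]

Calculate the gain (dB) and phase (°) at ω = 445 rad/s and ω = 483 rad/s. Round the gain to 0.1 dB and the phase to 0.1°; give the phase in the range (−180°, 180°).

ω = 445: 54.2 dB, -11.6°; ω = 483: 54.2 dB, -10.7°

At ω = 445 rad/s:
zero (1 + j445·0.25) = 1 + j111.25 → |·| ≈ 111.25, ∠ ≈ 89.48°
zero (1 + j445·0.01) = 1 + j4.45 → |·| ≈ 4.561, ∠ ≈ 77.33°
pole (1 + j445·0.5) = 1 + j222.5 → |·| ≈ 222.5, ∠ ≈ 89.74°
pole (1 + j445·0.1) = 1 + j44.5 → |·| ≈ 44.511, ∠ ≈ 88.71°
|L| = 1e+04 · 111.25 · 4.561 / (222.5 · 44.511) ≈ 512.35
Gain = 20 log₁₀(512.35) ≈ 54.19 dB
∠L = (89.48° + 77.33°) − (89.74° + 88.71°) = -11.64°

At ω = 483 rad/s:
zero (1 + j483·0.25) = 1 + j120.75 → |·| ≈ 120.75, ∠ ≈ 89.53°
zero (1 + j483·0.01) = 1 + j4.83 → |·| ≈ 4.9324, ∠ ≈ 78.30°
pole (1 + j483·0.5) = 1 + j241.5 → |·| ≈ 241.5, ∠ ≈ 89.76°
pole (1 + j483·0.1) = 1 + j48.3 → |·| ≈ 48.31, ∠ ≈ 88.81°
|L| = 1e+04 · 120.75 · 4.9324 / (241.5 · 48.31) ≈ 510.49
Gain = 20 log₁₀(510.49) ≈ 54.16 dB
∠L = (89.53° + 78.30°) − (89.76° + 88.81°) = -10.74°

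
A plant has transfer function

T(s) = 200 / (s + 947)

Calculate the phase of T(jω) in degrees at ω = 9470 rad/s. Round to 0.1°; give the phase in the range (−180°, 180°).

-84.3°

At s = jω = j9470:
pole (s+947): 947 + j9470 → |·| = √(947²+9470²) = √90577709 ≈ 9517.2, ∠ = arctan(9470/947) ≈ 84.29°
∠T = 0.00° − 84.29° = -84.29°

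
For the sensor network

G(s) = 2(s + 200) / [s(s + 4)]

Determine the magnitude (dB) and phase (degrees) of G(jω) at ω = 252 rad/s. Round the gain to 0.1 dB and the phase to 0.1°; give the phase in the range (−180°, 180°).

At s = jω = j252:
zero (s+200): 200 + j252 → |·| = √(200²+252²) = √103504 ≈ 321.72, ∠ = arctan(252/200) ≈ 51.56°
pole (s+4): 4 + j252 → |·| = √(4²+252²) = √63520 ≈ 252.03, ∠ = arctan(252/4) ≈ 89.09°
pole at origin: |s| = 252, ∠ = 90.00° (in denominator)
|G| = 2 · 321.72 / 63512 ≈ 0.010131
Gain = 20 log₁₀(0.010131) ≈ -39.89 dB
∠G = 51.56° − 179.09° = -127.53°

-39.9 dB, -127.5°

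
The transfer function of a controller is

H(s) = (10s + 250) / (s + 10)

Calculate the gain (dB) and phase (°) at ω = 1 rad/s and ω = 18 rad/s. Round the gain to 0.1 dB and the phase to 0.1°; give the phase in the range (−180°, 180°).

ω = 1: 27.9 dB, -3.4°; ω = 18: 23.5 dB, -25.2°

Substitute s = j1:
Numerator: 10(j1) + 250 = 250 + j10
Denominator: (j1) + 10 = 10 + j1
|N| = √(250² + 10²) ≈ 250.2, ∠N ≈ 2.29°
|D| = √(10² + 1²) ≈ 10.05, ∠D ≈ 5.71°
|H| = 250.2 / 10.05 ≈ 24.896
Gain = 20 log₁₀(24.896) ≈ 27.92 dB
∠H = 2.29° − 5.71° = -3.42°

Substitute s = j18:
Numerator: 10(j18) + 250 = 250 + j180
Denominator: (j18) + 10 = 10 + j18
|N| = √(250² + 180²) ≈ 308.06, ∠N ≈ 35.75°
|D| = √(10² + 18²) ≈ 20.591, ∠D ≈ 60.95°
|H| = 308.06 / 20.591 ≈ 14.961
Gain = 20 log₁₀(14.961) ≈ 23.50 dB
∠H = 35.75° − 60.95° = -25.20°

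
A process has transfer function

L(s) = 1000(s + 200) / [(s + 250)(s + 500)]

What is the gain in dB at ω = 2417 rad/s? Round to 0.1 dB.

At s = jω = j2417:
zero (s+200): 200 + j2417 → |·| = √(200²+2417²) = √5881889 ≈ 2425.3, ∠ = arctan(2417/200) ≈ 85.27°
pole (s+250): 250 + j2417 → |·| = √(250²+2417²) = √5904389 ≈ 2429.9, ∠ = arctan(2417/250) ≈ 84.09°
pole (s+500): 500 + j2417 → |·| = √(500²+2417²) = √6091889 ≈ 2468.2, ∠ = arctan(2417/500) ≈ 78.31°
|L| = 1000 · 2425.3 / 5.9975e+06 ≈ 0.40439
Gain = 20 log₁₀(0.40439) ≈ -7.86 dB

-7.9 dB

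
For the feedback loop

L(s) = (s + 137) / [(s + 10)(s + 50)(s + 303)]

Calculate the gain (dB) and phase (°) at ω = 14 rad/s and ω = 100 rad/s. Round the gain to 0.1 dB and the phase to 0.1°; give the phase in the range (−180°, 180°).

At s = jω = j14:
zero (s+137): 137 + j14 → |·| = √(137²+14²) = √18965 ≈ 137.71, ∠ = arctan(14/137) ≈ 5.83°
pole (s+10): 10 + j14 → |·| = √(10²+14²) = √296 ≈ 17.205, ∠ = arctan(14/10) ≈ 54.46°
pole (s+50): 50 + j14 → |·| = √(50²+14²) = √2696 ≈ 51.923, ∠ = arctan(14/50) ≈ 15.64°
pole (s+303): 303 + j14 → |·| = √(303²+14²) = √92005 ≈ 303.32, ∠ = arctan(14/303) ≈ 2.65°
|L| = 1 · 137.71 / 2.7097e+05 ≈ 0.00050821
Gain = 20 log₁₀(0.00050821) ≈ -65.88 dB
∠L = 5.83° − 72.75° = -66.92°

At s = jω = j100:
zero (s+137): 137 + j100 → |·| = √(137²+100²) = √28769 ≈ 169.61, ∠ = arctan(100/137) ≈ 36.13°
pole (s+10): 10 + j100 → |·| = √(10²+100²) = √10100 ≈ 100.5, ∠ = arctan(100/10) ≈ 84.29°
pole (s+50): 50 + j100 → |·| = √(50²+100²) = √12500 ≈ 111.8, ∠ = arctan(100/50) ≈ 63.43°
pole (s+303): 303 + j100 → |·| = √(303²+100²) = √101809 ≈ 319.08, ∠ = arctan(100/303) ≈ 18.26°
|L| = 1 · 169.61 / 3.5852e+06 ≈ 4.7308e-05
Gain = 20 log₁₀(4.7308e-05) ≈ -86.50 dB
∠L = 36.13° − 165.98° = -129.85°

ω = 14: -65.9 dB, -66.9°; ω = 100: -86.5 dB, -129.9°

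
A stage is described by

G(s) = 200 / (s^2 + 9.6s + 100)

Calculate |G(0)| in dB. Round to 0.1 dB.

6.0 dB

G(0) = 200 / 100 = 2
20 log₁₀(2) ≈ 6.02 dB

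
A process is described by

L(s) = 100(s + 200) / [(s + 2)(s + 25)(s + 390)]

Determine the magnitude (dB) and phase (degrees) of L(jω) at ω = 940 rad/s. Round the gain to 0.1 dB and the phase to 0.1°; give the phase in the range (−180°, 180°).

At s = jω = j940:
zero (s+200): 200 + j940 → |·| = √(200²+940²) = √923600 ≈ 961.04, ∠ = arctan(940/200) ≈ 77.99°
pole (s+2): 2 + j940 → |·| = √(2²+940²) = √883604 ≈ 940, ∠ = arctan(940/2) ≈ 89.88°
pole (s+25): 25 + j940 → |·| = √(25²+940²) = √884225 ≈ 940.33, ∠ = arctan(940/25) ≈ 88.48°
pole (s+390): 390 + j940 → |·| = √(390²+940²) = √1035700 ≈ 1017.7, ∠ = arctan(940/390) ≈ 67.47°
|L| = 100 · 961.04 / 8.9956e+08 ≈ 0.00010683
Gain = 20 log₁₀(0.00010683) ≈ -79.43 dB
∠L = 77.99° − 245.83° = -167.84°

-79.4 dB, -167.8°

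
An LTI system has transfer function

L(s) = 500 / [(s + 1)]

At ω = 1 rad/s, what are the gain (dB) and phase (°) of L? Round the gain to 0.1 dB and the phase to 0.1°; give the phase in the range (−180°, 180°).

At ω = 1 rad/s:
pole (1 + j1·1) = 1 + j1 → |·| ≈ 1.4142, ∠ ≈ 45.00°
|L| = 500 · 1 / (1.4142) ≈ 353.56
Gain = 20 log₁₀(353.56) ≈ 50.97 dB
∠L = (0°) − (45.00°) = -45.00°

51.0 dB, -45.0°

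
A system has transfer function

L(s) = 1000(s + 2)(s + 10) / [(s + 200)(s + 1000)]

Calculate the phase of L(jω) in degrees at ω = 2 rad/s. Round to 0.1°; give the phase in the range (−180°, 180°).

55.6°

At s = jω = j2:
zero (s+2): 2 + j2 → |·| = √(2²+2²) = √8 ≈ 2.8284, ∠ = arctan(2/2) ≈ 45.00°
zero (s+10): 10 + j2 → |·| = √(10²+2²) = √104 ≈ 10.198, ∠ = arctan(2/10) ≈ 11.31°
pole (s+200): 200 + j2 → |·| = √(200²+2²) = √40004 ≈ 200.01, ∠ = arctan(2/200) ≈ 0.57°
pole (s+1000): 1000 + j2 → |·| = √(1000²+2²) = √1000004 ≈ 1000, ∠ = arctan(2/1000) ≈ 0.11°
∠L = 56.31° − 0.68° = 55.63°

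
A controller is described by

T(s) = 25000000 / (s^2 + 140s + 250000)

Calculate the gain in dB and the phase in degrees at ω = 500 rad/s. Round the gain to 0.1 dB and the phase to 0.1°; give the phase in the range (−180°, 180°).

At s = jω = j500:
quadratic: (j500)² + 140·j500 + 250000 = 0 + j70000 → |·| ≈ 70000, ∠ ≈ 90.00°
|T| = 25000000 / 70000 ≈ 357.14
Gain = 20 log₁₀(357.14) ≈ 51.06 dB
∠T = 0.00° − 90.00° = -90.00°

51.1 dB, -90.0°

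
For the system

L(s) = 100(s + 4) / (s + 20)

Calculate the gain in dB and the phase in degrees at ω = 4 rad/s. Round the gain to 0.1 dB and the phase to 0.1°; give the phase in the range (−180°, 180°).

At s = jω = j4:
zero (s+4): 4 + j4 → |·| = √(4²+4²) = √32 ≈ 5.6569, ∠ = arctan(4/4) ≈ 45.00°
pole (s+20): 20 + j4 → |·| = √(20²+4²) = √416 ≈ 20.396, ∠ = arctan(4/20) ≈ 11.31°
|L| = 100 · 5.6569 / 20.396 ≈ 27.735
Gain = 20 log₁₀(27.735) ≈ 28.86 dB
∠L = 45.00° − 11.31° = 33.69°

28.9 dB, 33.7°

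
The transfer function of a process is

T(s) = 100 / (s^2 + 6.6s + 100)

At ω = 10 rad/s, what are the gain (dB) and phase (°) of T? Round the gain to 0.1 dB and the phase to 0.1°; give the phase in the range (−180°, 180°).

At s = jω = j10:
quadratic: (j10)² + 6.6·j10 + 100 = 0 + j66 → |·| ≈ 66, ∠ ≈ 90.00°
|T| = 100 / 66 ≈ 1.5152
Gain = 20 log₁₀(1.5152) ≈ 3.61 dB
∠T = 0.00° − 90.00° = -90.00°

3.6 dB, -90.0°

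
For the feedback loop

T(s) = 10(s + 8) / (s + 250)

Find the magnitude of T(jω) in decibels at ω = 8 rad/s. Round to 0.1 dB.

-6.9 dB

At s = jω = j8:
zero (s+8): 8 + j8 → |·| = √(8²+8²) = √128 ≈ 11.314, ∠ = arctan(8/8) ≈ 45.00°
pole (s+250): 250 + j8 → |·| = √(250²+8²) = √62564 ≈ 250.13, ∠ = arctan(8/250) ≈ 1.83°
|T| = 10 · 11.314 / 250.13 ≈ 0.45232
Gain = 20 log₁₀(0.45232) ≈ -6.89 dB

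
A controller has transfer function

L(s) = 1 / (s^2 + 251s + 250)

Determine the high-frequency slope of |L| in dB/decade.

-40 dB/decade

Each pole contributes −20 dB/decade at high frequency; each zero contributes +20 dB/decade.
Net: 0 zero(s) − 2 pole(s) → -40 dB/decade.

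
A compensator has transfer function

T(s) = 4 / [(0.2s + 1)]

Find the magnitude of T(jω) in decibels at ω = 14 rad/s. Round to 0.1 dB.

2.6 dB

At ω = 14 rad/s:
pole (1 + j14·0.2) = 1 + j2.8 → |·| ≈ 2.9732, ∠ ≈ 70.35°
|T| = 4 · 1 / (2.9732) ≈ 1.3454
Gain = 20 log₁₀(1.3454) ≈ 2.58 dB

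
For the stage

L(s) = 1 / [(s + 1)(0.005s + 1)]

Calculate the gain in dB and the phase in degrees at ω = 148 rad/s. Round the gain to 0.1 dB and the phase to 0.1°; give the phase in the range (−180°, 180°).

-45.3 dB, -126.1°

At ω = 148 rad/s:
pole (1 + j148·1) = 1 + j148 → |·| ≈ 148, ∠ ≈ 89.61°
pole (1 + j148·0.005) = 1 + j0.74 → |·| ≈ 1.244, ∠ ≈ 36.50°
|L| = 1 · 1 / (148 · 1.244) ≈ 0.0054315
Gain = 20 log₁₀(0.0054315) ≈ -45.30 dB
∠L = (0°) − (89.61° + 36.50°) = -126.11°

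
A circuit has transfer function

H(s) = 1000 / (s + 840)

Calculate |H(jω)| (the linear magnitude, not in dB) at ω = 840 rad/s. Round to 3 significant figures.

0.842

Substitute s = j840:
Numerator: 1000 = 1000 + j0
Denominator: (j840) + 840 = 840 + j840
|N| = √(1000² + 0²) ≈ 1000, ∠N ≈ 0.00°
|D| = √(840² + 840²) ≈ 1187.9, ∠D ≈ 45.00°
|H| = 1000 / 1187.9 ≈ 0.84182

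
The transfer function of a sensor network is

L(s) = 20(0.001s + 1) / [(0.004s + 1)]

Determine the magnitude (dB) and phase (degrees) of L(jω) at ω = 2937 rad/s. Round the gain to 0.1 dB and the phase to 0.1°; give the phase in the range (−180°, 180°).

14.4 dB, -13.9°

At ω = 2937 rad/s:
zero (1 + j2937·0.001) = 1 + j2.937 → |·| ≈ 3.1026, ∠ ≈ 71.20°
pole (1 + j2937·0.004) = 1 + j11.748 → |·| ≈ 11.79, ∠ ≈ 85.13°
|L| = 20 · 3.1026 / (11.79) ≈ 5.2631
Gain = 20 log₁₀(5.2631) ≈ 14.42 dB
∠L = (71.20°) − (85.13°) = -13.93°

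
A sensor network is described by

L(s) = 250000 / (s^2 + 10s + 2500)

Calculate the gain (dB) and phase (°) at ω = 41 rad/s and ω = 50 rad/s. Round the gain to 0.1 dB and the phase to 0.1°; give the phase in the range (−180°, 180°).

At s = jω = j41:
quadratic: (j41)² + 10·j41 + 2500 = 819 + j410 → |·| ≈ 915.89, ∠ ≈ 26.59°
|L| = 250000 / 915.89 ≈ 272.96
Gain = 20 log₁₀(272.96) ≈ 48.72 dB
∠L = 0.00° − 26.59° = -26.59°

At s = jω = j50:
quadratic: (j50)² + 10·j50 + 2500 = 0 + j500 → |·| ≈ 500, ∠ ≈ 90.00°
|L| = 250000 / 500 ≈ 500
Gain = 20 log₁₀(500) ≈ 53.98 dB
∠L = 0.00° − 90.00° = -90.00°

ω = 41: 48.7 dB, -26.6°; ω = 50: 54.0 dB, -90.0°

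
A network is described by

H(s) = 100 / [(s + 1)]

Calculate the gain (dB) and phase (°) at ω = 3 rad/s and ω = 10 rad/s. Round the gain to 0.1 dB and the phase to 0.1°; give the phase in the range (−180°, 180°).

ω = 3: 30.0 dB, -71.6°; ω = 10: 20.0 dB, -84.3°

At ω = 3 rad/s:
pole (1 + j3·1) = 1 + j3 → |·| ≈ 3.1623, ∠ ≈ 71.57°
|H| = 100 · 1 / (3.1623) ≈ 31.623
Gain = 20 log₁₀(31.623) ≈ 30.00 dB
∠H = (0°) − (71.57°) = -71.57°

At ω = 10 rad/s:
pole (1 + j10·1) = 1 + j10 → |·| ≈ 10.05, ∠ ≈ 84.29°
|H| = 100 · 1 / (10.05) ≈ 9.9502
Gain = 20 log₁₀(9.9502) ≈ 19.96 dB
∠H = (0°) − (84.29°) = -84.29°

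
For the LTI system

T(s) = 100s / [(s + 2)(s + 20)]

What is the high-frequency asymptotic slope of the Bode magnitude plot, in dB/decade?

Each pole contributes −20 dB/decade at high frequency; each zero contributes +20 dB/decade.
Net: 1 zero(s) − 2 pole(s) → -20 dB/decade.

-20 dB/decade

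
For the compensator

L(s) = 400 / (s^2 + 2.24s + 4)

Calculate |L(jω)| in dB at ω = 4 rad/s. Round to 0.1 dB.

28.5 dB

At s = jω = j4:
quadratic: (j4)² + 2.24·j4 + 4 = -12 + j8.96 → |·| ≈ 14.976, ∠ ≈ 143.25°
|L| = 400 / 14.976 ≈ 26.709
Gain = 20 log₁₀(26.709) ≈ 28.53 dB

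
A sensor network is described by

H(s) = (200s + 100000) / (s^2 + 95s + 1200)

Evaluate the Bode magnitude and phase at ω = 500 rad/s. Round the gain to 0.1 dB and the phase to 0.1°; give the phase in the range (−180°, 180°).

-5.1 dB, -124.2°

Substitute s = j500:
Numerator: 200(j500) + 100000 = 100000 + j100000
Denominator: (j500)^2 + 95(j500) + 1200 = -248800 + j47500
|N| = √(100000² + 100000²) ≈ 1.4142e+05, ∠N ≈ 45.00°
|D| = √(248800² + 47500²) ≈ 2.5329e+05, ∠D ≈ 169.19°
|H| = 1.4142e+05 / 2.5329e+05 ≈ 0.55833
Gain = 20 log₁₀(0.55833) ≈ -5.06 dB
∠H = 45.00° − 169.19° = -124.19°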